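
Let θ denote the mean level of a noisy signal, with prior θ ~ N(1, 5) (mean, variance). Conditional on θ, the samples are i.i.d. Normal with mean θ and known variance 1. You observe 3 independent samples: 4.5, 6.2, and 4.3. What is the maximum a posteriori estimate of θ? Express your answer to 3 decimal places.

θ̂_MAP = 4.750

n = 3; x̄ = (4.5 + 6.2 + 4.3)/3 = 15/3 = 5.
For a Normal prior and Normal likelihood with known variance, the posterior is Normal; its mode equals its mean, the precision-weighted average.
Prior precision 1/σ₀² = 1/5 = 0.2; data precision n/σ² = 3/1 = 3.
θ̂ = (0.2·1 + 3·5) / (0.2 + 3) = 15.2/3.2 = 4.750.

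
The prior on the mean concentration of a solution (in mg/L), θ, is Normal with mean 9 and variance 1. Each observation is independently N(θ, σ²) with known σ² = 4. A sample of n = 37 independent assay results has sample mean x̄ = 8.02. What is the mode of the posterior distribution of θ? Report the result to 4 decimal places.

n = 37, x̄ = 8.02.
For a Normal prior and Normal likelihood with known variance, the posterior is Normal; its mode equals its mean, the precision-weighted average.
Prior precision 1/σ₀² = 1/1 = 1; data precision n/σ² = 37/4 = 9.25.
θ̂ = (1·9 + 9.25·8.02) / (1 + 9.25) = 83.185/10.25 = 16637/2050 ≈ 8.1156.

θ̂_MAP = 8.1156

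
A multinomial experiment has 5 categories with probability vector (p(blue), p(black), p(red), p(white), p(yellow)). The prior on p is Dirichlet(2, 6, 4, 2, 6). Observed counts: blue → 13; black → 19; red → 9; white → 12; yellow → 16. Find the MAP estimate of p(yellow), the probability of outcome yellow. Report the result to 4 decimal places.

The posterior is Dirichlet(αᵢ + nᵢ) = Dirichlet(15, 25, 13, 14, 22).
For a Dirichlet(a₁,…,a_K) with all aᵢ > 1, the mode has j-th component (aⱼ − 1)/(Σaᵢ − K).
Here Σaᵢ = 89 and K = 5, so p(yellow) = (22 − 1)/(89 − 5) = 21/84 ≈ 0.2500.

MAP estimate of p(yellow) = 0.2500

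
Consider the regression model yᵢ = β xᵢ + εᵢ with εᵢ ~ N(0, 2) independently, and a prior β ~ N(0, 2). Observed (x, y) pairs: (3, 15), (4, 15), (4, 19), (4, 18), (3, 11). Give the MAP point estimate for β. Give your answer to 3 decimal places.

β̂_MAP = 4.269

log p(β | y) = −Σ(yᵢ − βxᵢ)²/(2·2) − β²/(2·2) + const.
Setting the derivative to zero: Σxᵢ(yᵢ − βxᵢ)/2 − β/2 = 0, so β = Σxᵢyᵢ / (Σxᵢ² + σ²/τ²).
Σxᵢyᵢ = 3·15 + 4·15 + 4·19 + 4·18 + 3·11 = 286; Σxᵢ² = 66; σ²/τ² = 1.
β̂_MAP = 286 / (66 + 1) = 286/67 ≈ 4.269.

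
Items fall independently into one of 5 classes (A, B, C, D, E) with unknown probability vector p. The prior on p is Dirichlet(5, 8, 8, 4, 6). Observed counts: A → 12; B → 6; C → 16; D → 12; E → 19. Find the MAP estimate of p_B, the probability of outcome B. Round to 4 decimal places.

MAP estimate of p_B = 0.1429

The posterior is Dirichlet(αᵢ + nᵢ) = Dirichlet(17, 14, 24, 16, 25).
For a Dirichlet(a₁,…,a_K) with all aᵢ > 1, the mode has j-th component (aⱼ − 1)/(Σaᵢ − K).
Here Σaᵢ = 96 and K = 5, so p_B = (14 − 1)/(96 − 5) = 13/91 ≈ 0.1429.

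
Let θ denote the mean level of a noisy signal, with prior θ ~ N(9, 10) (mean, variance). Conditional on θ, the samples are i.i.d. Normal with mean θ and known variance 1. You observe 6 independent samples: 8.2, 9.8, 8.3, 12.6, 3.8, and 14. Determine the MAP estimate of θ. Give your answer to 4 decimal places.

n = 6; x̄ = (8.2 + 9.8 + 8.3 + 12.6 + 3.8 + 14)/6 = 56.7/6 = 9.45.
For a Normal prior and Normal likelihood with known variance, the posterior is Normal; its mode equals its mean, the precision-weighted average.
Prior precision 1/σ₀² = 1/10 = 0.1; data precision n/σ² = 6/1 = 6.
θ̂ = (0.1·9 + 6·9.45) / (0.1 + 6) = 57.6/6.1 = 576/61 ≈ 9.4426.

θ̂_MAP = 9.4426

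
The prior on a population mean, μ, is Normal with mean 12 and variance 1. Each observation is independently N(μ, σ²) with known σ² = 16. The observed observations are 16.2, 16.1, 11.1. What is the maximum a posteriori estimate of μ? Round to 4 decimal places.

n = 3; x̄ = (16.2 + 16.1 + 11.1)/3 = 43.4/3 = 217/15 ≈ 14.4667.
For a Normal prior and Normal likelihood with known variance, the posterior is Normal; its mode equals its mean, the precision-weighted average.
Prior precision 1/σ₀² = 1/1 = 1; data precision n/σ² = 3/16 = 0.1875.
μ̂ = (1·12 + 0.1875·(217/15)) / (1 + 0.1875) = 14.7125/1.1875 = 1177/95 ≈ 12.3895.

μ̂_MAP = 12.3895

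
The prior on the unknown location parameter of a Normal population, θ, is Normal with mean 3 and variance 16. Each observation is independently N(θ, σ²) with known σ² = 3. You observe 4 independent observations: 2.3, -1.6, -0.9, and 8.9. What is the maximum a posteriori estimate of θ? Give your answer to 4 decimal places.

θ̂_MAP = 2.2119

n = 4; x̄ = (2.3 + (-1.6) + (-0.9) + 8.9)/4 = 8.7/4 = 2.175.
For a Normal prior and Normal likelihood with known variance, the posterior is Normal; its mode equals its mean, the precision-weighted average.
Prior precision 1/σ₀² = 1/16 = 0.0625; data precision n/σ² = 4/3.
θ̂ = (0.0625·3 + (4/3)·2.175) / (0.0625 + 4/3) = 3.0875/(67/48) = 741/335 ≈ 2.2119.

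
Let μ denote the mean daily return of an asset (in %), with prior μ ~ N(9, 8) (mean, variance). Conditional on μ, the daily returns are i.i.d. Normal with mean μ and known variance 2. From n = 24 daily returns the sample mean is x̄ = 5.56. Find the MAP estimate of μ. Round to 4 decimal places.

n = 24, x̄ = 5.56.
For a Normal prior and Normal likelihood with known variance, the posterior is Normal; its mode equals its mean, the precision-weighted average.
Prior precision 1/σ₀² = 1/8 = 0.125; data precision n/σ² = 24/2 = 12.
μ̂ = (0.125·9 + 12·5.56) / (0.125 + 12) = 67.845/12.125 = 13569/2425 ≈ 5.5955.

μ̂_MAP = 5.5955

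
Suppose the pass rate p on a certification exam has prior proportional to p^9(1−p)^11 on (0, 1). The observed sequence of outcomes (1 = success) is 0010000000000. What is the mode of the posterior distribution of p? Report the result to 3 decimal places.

p̂_MAP = 0.303

The prior density ∝ p^9(1−p)^11 is the kernel of Beta(10, 12).
Data: 1 success in 13 trials (from the sequence). The binomial likelihood contributes p(1−p)^12, so the posterior is Beta(10+1, 12+12) = Beta(11, 24).
For Beta(a, b) with a, b > 1 the mode is (a−1)/(a+b−2) = 10/33 ≈ 0.303.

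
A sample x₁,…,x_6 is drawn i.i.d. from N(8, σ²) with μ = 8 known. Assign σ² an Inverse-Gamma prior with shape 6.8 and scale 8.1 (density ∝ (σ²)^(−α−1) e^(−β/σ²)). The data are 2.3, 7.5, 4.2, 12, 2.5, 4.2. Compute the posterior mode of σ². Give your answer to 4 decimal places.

Sum of squared deviations about the known mean: SS = (2.3−8)² + (7.5−8)² + (4.2−8)² + (12−8)² + (2.5−8)² + (4.2−8)² = 107.87.
The Normal likelihood contributes (σ²)^(−n/2) exp(−SS/(2σ²)), so the posterior is Inverse-Gamma(α + n/2, β + SS/2) = Inverse-Gamma(9.8, 62.035).
The mode of Inverse-Gamma(a, b) is b/(a+1) = 62.035/10.8 ≈ 5.7440.

σ̂²_MAP = 5.7440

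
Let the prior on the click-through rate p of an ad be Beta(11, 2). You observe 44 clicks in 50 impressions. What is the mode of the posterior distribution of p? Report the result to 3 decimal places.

p̂_MAP = 0.885

Prior: Beta(11, 2).
Data: 44 successes in 50 trials. The binomial likelihood contributes p^44(1−p)^6, so the posterior is Beta(11+44, 2+6) = Beta(55, 8).
For Beta(a, b) with a, b > 1 the mode is (a−1)/(a+b−2) = 54/61 ≈ 0.885.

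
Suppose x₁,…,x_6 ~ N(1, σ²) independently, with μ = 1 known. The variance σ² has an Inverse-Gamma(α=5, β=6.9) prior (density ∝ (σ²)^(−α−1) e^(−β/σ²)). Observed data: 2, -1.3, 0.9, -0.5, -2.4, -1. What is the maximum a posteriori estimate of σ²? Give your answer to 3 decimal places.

Sum of squared deviations about the known mean: SS = (2−1)² + (-1.3−1)² + (0.9−1)² + (-0.5−1)² + (-2.4−1)² + (-1−1)² = 24.11.
The Normal likelihood contributes (σ²)^(−n/2) exp(−SS/(2σ²)), so the posterior is Inverse-Gamma(α + n/2, β + SS/2) = Inverse-Gamma(8, 18.955).
The mode of Inverse-Gamma(a, b) is b/(a+1) = 18.955/9 ≈ 2.106.

σ̂²_MAP = 2.106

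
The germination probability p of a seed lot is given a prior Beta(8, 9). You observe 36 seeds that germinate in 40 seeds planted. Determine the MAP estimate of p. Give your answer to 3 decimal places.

Prior: Beta(8, 9).
Data: 36 successes in 40 trials. The binomial likelihood contributes p^36(1−p)^4, so the posterior is Beta(8+36, 9+4) = Beta(44, 13).
For Beta(a, b) with a, b > 1 the mode is (a−1)/(a+b−2) = 43/55 ≈ 0.782.

p̂_MAP = 0.782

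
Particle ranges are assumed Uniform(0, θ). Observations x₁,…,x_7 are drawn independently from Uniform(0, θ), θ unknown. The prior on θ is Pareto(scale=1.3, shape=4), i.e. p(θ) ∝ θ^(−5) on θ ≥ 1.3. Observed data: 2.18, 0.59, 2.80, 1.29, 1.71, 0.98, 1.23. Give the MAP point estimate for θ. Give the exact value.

θ̂_MAP = 2.80

The Uniform(0, θ) likelihood is θ^(−n) for θ ≥ max(xᵢ), zero otherwise. Here max(xᵢ) = 2.80.
Posterior ∝ θ^(−5) · θ^(−7) = θ^(−12) on θ ≥ max(1.3, 2.80) = 2.80.
This density is strictly decreasing in θ, so the posterior mode lies at the lower boundary of the support.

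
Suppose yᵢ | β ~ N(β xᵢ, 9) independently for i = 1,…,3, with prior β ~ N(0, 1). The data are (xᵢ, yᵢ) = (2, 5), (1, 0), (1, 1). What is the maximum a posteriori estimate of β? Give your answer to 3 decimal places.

β̂_MAP = 0.733

log p(β | y) = −Σ(yᵢ − βxᵢ)²/(2·9) − β²/(2·1) + const.
Setting the derivative to zero: Σxᵢ(yᵢ − βxᵢ)/9 − β/1 = 0, so β = Σxᵢyᵢ / (Σxᵢ² + σ²/τ²).
Σxᵢyᵢ = 2·5 + 1·0 + 1·1 = 11; Σxᵢ² = 6; σ²/τ² = 9.
β̂_MAP = 11 / (6 + 9) = 11/15 ≈ 0.733.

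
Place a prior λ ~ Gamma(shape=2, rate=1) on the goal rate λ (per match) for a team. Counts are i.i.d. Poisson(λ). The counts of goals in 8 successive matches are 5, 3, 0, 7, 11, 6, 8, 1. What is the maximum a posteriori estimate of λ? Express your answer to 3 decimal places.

Σxᵢ = 5+3+0+7+11+6+8+1 = 41, with n = 8.
Posterior ∝ λe^(−1λ) · λ^41e^(−8λ) = λ^42e^(−9λ), i.e. Gamma(shape=43, rate=9).
The mode of a Gamma(a, b) with a ≥ 1 (shape–rate) is (a−1)/b = 42/9 ≈ 4.667.

λ̂_MAP = 4.667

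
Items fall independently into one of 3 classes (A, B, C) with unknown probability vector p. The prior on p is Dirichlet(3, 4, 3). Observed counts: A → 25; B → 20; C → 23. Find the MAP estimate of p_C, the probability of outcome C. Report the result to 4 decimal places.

The posterior is Dirichlet(αᵢ + nᵢ) = Dirichlet(28, 24, 26).
For a Dirichlet(a₁,…,a_K) with all aᵢ > 1, the mode has j-th component (aⱼ − 1)/(Σaᵢ − K).
Here Σaᵢ = 78 and K = 3, so p_C = (26 − 1)/(78 − 3) = 25/75 ≈ 0.3333.

MAP estimate of p_C = 0.3333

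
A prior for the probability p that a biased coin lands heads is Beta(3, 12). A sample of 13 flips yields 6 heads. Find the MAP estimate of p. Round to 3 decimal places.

Prior: Beta(3, 12).
Data: 6 successes in 13 trials. The binomial likelihood contributes p^6(1−p)^7, so the posterior is Beta(3+6, 12+7) = Beta(9, 19).
For Beta(a, b) with a, b > 1 the mode is (a−1)/(a+b−2) = 8/26 ≈ 0.308.

p̂_MAP = 0.308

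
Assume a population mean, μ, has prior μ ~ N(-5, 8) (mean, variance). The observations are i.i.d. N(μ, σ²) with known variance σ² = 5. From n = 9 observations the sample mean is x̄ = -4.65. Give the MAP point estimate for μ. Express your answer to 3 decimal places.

μ̂_MAP = -4.673

n = 9, x̄ = -4.65.
For a Normal prior and Normal likelihood with known variance, the posterior is Normal; its mode equals its mean, the precision-weighted average.
Prior precision 1/σ₀² = 1/8 = 0.125; data precision n/σ² = 9/5 = 1.8.
μ̂ = (0.125·(-5) + 1.8·(-4.65)) / (0.125 + 1.8) = (-8.995)/1.925 = -257/55 ≈ -4.673.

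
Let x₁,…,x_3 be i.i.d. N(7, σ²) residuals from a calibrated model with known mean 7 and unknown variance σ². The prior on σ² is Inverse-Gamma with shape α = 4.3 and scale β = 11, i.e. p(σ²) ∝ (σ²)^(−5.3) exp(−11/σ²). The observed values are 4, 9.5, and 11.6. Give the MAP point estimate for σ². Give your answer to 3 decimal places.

σ̂²_MAP = 4.295

Sum of squared deviations about the known mean: SS = (4−7)² + (9.5−7)² + (11.6−7)² = 36.41.
The Normal likelihood contributes (σ²)^(−n/2) exp(−SS/(2σ²)), so the posterior is Inverse-Gamma(α + n/2, β + SS/2) = Inverse-Gamma(5.8, 29.205).
The mode of Inverse-Gamma(a, b) is b/(a+1) = 29.205/6.8 ≈ 4.295.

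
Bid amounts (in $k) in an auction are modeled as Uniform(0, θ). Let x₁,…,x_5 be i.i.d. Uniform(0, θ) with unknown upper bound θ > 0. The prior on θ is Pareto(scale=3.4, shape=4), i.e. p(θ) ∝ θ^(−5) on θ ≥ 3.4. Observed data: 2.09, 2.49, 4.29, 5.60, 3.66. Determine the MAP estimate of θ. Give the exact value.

The Uniform(0, θ) likelihood is θ^(−n) for θ ≥ max(xᵢ), zero otherwise. Here max(xᵢ) = 5.60.
Posterior ∝ θ^(−5) · θ^(−5) = θ^(−10) on θ ≥ max(3.4, 5.60) = 5.60.
This density is strictly decreasing in θ, so the posterior mode lies at the lower boundary of the support.

θ̂_MAP = 5.60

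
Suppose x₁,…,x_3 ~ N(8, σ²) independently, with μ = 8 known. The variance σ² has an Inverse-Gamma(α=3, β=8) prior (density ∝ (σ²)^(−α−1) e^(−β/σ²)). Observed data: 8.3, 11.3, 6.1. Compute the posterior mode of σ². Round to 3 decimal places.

σ̂²_MAP = 2.781

Sum of squared deviations about the known mean: SS = (8.3−8)² + (11.3−8)² + (6.1−8)² = 14.59.
The Normal likelihood contributes (σ²)^(−n/2) exp(−SS/(2σ²)), so the posterior is Inverse-Gamma(α + n/2, β + SS/2) = Inverse-Gamma(4.5, 15.295).
The mode of Inverse-Gamma(a, b) is b/(a+1) = 15.295/5.5 ≈ 2.781.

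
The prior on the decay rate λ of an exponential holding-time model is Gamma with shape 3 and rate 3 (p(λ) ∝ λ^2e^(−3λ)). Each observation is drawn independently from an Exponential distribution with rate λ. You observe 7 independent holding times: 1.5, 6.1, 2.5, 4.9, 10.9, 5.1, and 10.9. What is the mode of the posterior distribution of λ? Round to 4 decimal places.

λ̂_MAP = 0.2004

The Exponential(rate=λ) likelihood is ∝ λ^n e^(−λΣtᵢ). Here n = 7 and Σtᵢ = 1.5 + 6.1 + 2.5 + 4.9 + 10.9 + 5.1 + 10.9 = 41.9.
Posterior ∝ λ^2e^(−3λ) · λ^7e^(−41.9λ) = λ^9e^(−44.9λ), i.e. Gamma(10, 44.9).
Mode = (a−1)/b = 9/44.9 ≈ 0.2004.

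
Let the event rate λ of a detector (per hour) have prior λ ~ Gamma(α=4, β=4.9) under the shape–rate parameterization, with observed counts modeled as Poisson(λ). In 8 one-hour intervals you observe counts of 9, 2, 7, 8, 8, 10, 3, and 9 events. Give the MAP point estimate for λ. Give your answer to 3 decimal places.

Σxᵢ = 9+2+7+8+8+10+3+9 = 56, with n = 8.
Posterior ∝ λ^3e^(−4.9λ) · λ^56e^(−8λ) = λ^59e^(−12.9λ), i.e. Gamma(shape=60, rate=12.9).
The mode of a Gamma(a, b) with a ≥ 1 (shape–rate) is (a−1)/b = 59/12.9 ≈ 4.574.

λ̂_MAP = 4.574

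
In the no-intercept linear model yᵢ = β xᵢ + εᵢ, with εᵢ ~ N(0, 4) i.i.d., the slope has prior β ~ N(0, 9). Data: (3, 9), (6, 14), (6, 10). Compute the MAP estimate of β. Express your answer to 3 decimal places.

log p(β | y) = −Σ(yᵢ − βxᵢ)²/(2·4) − β²/(2·9) + const.
Setting the derivative to zero: Σxᵢ(yᵢ − βxᵢ)/4 − β/9 = 0, so β = Σxᵢyᵢ / (Σxᵢ² + σ²/τ²).
Σxᵢyᵢ = 3·9 + 6·14 + 6·10 = 171; Σxᵢ² = 81; σ²/τ² = 4/9.
β̂_MAP = 171 / (81 + 4/9) = 171/(733/9) = 1539/733 ≈ 2.100.

β̂_MAP = 2.100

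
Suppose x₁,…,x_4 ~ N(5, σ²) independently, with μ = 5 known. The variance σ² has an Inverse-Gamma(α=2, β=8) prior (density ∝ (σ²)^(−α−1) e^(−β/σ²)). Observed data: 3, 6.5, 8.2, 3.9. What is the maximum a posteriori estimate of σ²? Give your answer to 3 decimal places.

σ̂²_MAP = 3.370

Sum of squared deviations about the known mean: SS = (3−5)² + (6.5−5)² + (8.2−5)² + (3.9−5)² = 17.7.
The Normal likelihood contributes (σ²)^(−n/2) exp(−SS/(2σ²)), so the posterior is Inverse-Gamma(α + n/2, β + SS/2) = Inverse-Gamma(4, 16.85).
The mode of Inverse-Gamma(a, b) is b/(a+1) = 16.85/5 ≈ 3.370.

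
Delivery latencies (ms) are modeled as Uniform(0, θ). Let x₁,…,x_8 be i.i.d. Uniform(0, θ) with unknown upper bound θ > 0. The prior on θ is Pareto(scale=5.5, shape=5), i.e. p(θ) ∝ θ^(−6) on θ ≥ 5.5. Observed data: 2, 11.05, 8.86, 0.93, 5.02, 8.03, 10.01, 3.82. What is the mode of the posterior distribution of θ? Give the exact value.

The Uniform(0, θ) likelihood is θ^(−n) for θ ≥ max(xᵢ), zero otherwise. Here max(xᵢ) = 11.05.
Posterior ∝ θ^(−6) · θ^(−8) = θ^(−14) on θ ≥ max(5.5, 11.05) = 11.05.
This density is strictly decreasing in θ, so the posterior mode lies at the lower boundary of the support.

θ̂_MAP = 11.05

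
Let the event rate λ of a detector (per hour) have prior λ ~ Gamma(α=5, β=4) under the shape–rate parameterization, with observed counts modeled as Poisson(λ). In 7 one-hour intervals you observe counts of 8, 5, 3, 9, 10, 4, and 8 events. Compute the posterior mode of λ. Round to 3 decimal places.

λ̂_MAP = 4.636

Σxᵢ = 8+5+3+9+10+4+8 = 47, with n = 7.
Posterior ∝ λ^4e^(−4λ) · λ^47e^(−7λ) = λ^51e^(−11λ), i.e. Gamma(shape=52, rate=11).
The mode of a Gamma(a, b) with a ≥ 1 (shape–rate) is (a−1)/b = 51/11 ≈ 4.636.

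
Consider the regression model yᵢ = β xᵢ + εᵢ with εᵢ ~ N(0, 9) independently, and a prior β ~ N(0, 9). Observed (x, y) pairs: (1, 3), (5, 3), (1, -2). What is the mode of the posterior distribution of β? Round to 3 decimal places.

log p(β | y) = −Σ(yᵢ − βxᵢ)²/(2·9) − β²/(2·9) + const.
Setting the derivative to zero: Σxᵢ(yᵢ − βxᵢ)/9 − β/9 = 0, so β = Σxᵢyᵢ / (Σxᵢ² + σ²/τ²).
Σxᵢyᵢ = 1·3 + 5·3 + 1·(-2) = 16; Σxᵢ² = 27; σ²/τ² = 1.
β̂_MAP = 16 / (27 + 1) = 16/28 ≈ 0.571.

β̂_MAP = 0.571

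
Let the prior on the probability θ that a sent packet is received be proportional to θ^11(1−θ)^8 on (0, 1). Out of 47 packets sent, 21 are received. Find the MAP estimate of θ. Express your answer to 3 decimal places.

The prior density ∝ θ^11(1−θ)^8 is the kernel of Beta(12, 9).
Data: 21 successes in 47 trials. The binomial likelihood contributes θ^21(1−θ)^26, so the posterior is Beta(12+21, 9+26) = Beta(33, 35).
For Beta(a, b) with a, b > 1 the mode is (a−1)/(a+b−2) = 32/66 ≈ 0.485.

θ̂_MAP = 0.485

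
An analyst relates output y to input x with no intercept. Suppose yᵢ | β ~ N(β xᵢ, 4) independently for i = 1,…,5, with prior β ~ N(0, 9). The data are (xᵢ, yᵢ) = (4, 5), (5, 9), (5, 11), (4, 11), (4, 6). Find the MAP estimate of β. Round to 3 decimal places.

β̂_MAP = 1.910

log p(β | y) = −Σ(yᵢ − βxᵢ)²/(2·4) − β²/(2·9) + const.
Setting the derivative to zero: Σxᵢ(yᵢ − βxᵢ)/4 − β/9 = 0, so β = Σxᵢyᵢ / (Σxᵢ² + σ²/τ²).
Σxᵢyᵢ = 4·5 + 5·9 + 5·11 + 4·11 + 4·6 = 188; Σxᵢ² = 98; σ²/τ² = 4/9.
β̂_MAP = 188 / (98 + 4/9) = 188/(886/9) = 846/443 ≈ 1.910.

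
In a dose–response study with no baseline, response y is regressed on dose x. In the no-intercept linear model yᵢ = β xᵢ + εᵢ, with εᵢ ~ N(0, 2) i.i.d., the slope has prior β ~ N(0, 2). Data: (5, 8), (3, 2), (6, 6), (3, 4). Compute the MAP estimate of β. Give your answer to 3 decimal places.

β̂_MAP = 1.175

log p(β | y) = −Σ(yᵢ − βxᵢ)²/(2·2) − β²/(2·2) + const.
Setting the derivative to zero: Σxᵢ(yᵢ − βxᵢ)/2 − β/2 = 0, so β = Σxᵢyᵢ / (Σxᵢ² + σ²/τ²).
Σxᵢyᵢ = 5·8 + 3·2 + 6·6 + 3·4 = 94; Σxᵢ² = 79; σ²/τ² = 1.
β̂_MAP = 94 / (79 + 1) = 94/80 ≈ 1.175.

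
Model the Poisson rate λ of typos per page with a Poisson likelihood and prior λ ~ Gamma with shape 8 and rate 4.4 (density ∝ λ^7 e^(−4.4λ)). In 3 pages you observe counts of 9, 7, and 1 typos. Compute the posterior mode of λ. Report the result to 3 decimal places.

Σxᵢ = 9+7+1 = 17, with n = 3.
Posterior ∝ λ^7e^(−4.4λ) · λ^17e^(−3λ) = λ^24e^(−7.4λ), i.e. Gamma(shape=25, rate=7.4).
The mode of a Gamma(a, b) with a ≥ 1 (shape–rate) is (a−1)/b = 24/7.4 ≈ 3.243.

λ̂_MAP = 3.243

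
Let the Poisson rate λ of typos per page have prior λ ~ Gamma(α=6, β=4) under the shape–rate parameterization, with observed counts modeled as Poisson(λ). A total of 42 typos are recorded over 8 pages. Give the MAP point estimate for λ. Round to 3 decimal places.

Σxᵢ = 42, n = 8.
Posterior ∝ λ^5e^(−4λ) · λ^42e^(−8λ) = λ^47e^(−12λ), i.e. Gamma(shape=48, rate=12).
The mode of a Gamma(a, b) with a ≥ 1 (shape–rate) is (a−1)/b = 47/12 ≈ 3.917.

λ̂_MAP = 3.917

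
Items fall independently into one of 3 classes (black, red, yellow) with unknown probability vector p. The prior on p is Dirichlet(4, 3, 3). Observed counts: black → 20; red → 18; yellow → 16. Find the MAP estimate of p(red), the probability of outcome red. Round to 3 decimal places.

The posterior is Dirichlet(αᵢ + nᵢ) = Dirichlet(24, 21, 19).
For a Dirichlet(a₁,…,a_K) with all aᵢ > 1, the mode has j-th component (aⱼ − 1)/(Σaᵢ − K).
Here Σaᵢ = 64 and K = 3, so p(red) = (21 − 1)/(64 − 3) = 20/61 ≈ 0.328.

MAP estimate of p(red) = 0.328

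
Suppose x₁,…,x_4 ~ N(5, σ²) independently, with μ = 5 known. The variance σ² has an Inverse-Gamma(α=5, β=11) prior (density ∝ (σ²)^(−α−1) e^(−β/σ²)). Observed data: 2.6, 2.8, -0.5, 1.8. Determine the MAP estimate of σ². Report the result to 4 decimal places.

σ̂²_MAP = 4.5681

Sum of squared deviations about the known mean: SS = (2.6−5)² + (2.8−5)² + (-0.5−5)² + (1.8−5)² = 51.09.
The Normal likelihood contributes (σ²)^(−n/2) exp(−SS/(2σ²)), so the posterior is Inverse-Gamma(α + n/2, β + SS/2) = Inverse-Gamma(7, 36.545).
The mode of Inverse-Gamma(a, b) is b/(a+1) = 36.545/8 ≈ 4.5681.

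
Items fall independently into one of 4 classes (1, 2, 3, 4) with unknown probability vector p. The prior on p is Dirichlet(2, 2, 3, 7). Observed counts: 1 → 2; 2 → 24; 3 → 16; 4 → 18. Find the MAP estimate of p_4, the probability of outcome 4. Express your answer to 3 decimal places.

The posterior is Dirichlet(αᵢ + nᵢ) = Dirichlet(4, 26, 19, 25).
For a Dirichlet(a₁,…,a_K) with all aᵢ > 1, the mode has j-th component (aⱼ − 1)/(Σaᵢ − K).
Here Σaᵢ = 74 and K = 4, so p_4 = (25 − 1)/(74 − 4) = 24/70 ≈ 0.343.

MAP estimate: 0.343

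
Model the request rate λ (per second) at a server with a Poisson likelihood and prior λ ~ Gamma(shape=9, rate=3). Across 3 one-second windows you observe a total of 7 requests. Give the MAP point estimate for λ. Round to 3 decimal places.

λ̂_MAP = 2.500

Σxᵢ = 7, n = 3.
Posterior ∝ λ^8e^(−3λ) · λ^7e^(−3λ) = λ^15e^(−6λ), i.e. Gamma(shape=16, rate=6).
The mode of a Gamma(a, b) with a ≥ 1 (shape–rate) is (a−1)/b = 15/6 ≈ 2.500.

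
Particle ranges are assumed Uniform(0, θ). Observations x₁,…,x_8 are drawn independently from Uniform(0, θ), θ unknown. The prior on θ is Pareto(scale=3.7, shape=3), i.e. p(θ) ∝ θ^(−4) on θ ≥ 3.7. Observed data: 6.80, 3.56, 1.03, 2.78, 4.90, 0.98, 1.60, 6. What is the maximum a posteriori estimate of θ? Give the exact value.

θ̂_MAP = 6.80

The Uniform(0, θ) likelihood is θ^(−n) for θ ≥ max(xᵢ), zero otherwise. Here max(xᵢ) = 6.80.
Posterior ∝ θ^(−4) · θ^(−8) = θ^(−12) on θ ≥ max(3.7, 6.80) = 6.80.
This density is strictly decreasing in θ, so the posterior mode lies at the lower boundary of the support.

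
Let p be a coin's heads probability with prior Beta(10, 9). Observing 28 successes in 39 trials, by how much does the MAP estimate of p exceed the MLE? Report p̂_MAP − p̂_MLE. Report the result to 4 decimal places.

Posterior is Beta(38, 20); MAP = (38−1)/(58−2) = 37/56 ≈ 0.66071.
MLE ignores the prior: p̂_MLE = k/n = 28/39 ≈ 0.71795.
Difference = 37/56 − 28/39 = -125/2184 ≈ -0.0572.

MAP − MLE = -0.0572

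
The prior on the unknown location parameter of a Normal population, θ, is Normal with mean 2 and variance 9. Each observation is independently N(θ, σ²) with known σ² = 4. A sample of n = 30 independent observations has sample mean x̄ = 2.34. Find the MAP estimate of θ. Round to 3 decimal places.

θ̂_MAP = 2.335

n = 30, x̄ = 2.34.
For a Normal prior and Normal likelihood with known variance, the posterior is Normal; its mode equals its mean, the precision-weighted average.
Prior precision 1/σ₀² = 1/9; data precision n/σ² = 30/4 = 7.5.
θ̂ = ((1/9)·2 + 7.5·2.34) / (1/9 + 7.5) = (3199/180)/(137/18) = 3199/1370 ≈ 2.335.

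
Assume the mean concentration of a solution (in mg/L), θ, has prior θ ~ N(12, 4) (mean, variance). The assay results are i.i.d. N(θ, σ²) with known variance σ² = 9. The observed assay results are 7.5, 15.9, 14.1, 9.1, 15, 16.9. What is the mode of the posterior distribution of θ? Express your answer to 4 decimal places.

θ̂_MAP = 12.7879

n = 6; x̄ = (7.5 + 15.9 + 14.1 + 9.1 + 15 + 16.9)/6 = 78.5/6 = 157/12 ≈ 13.0833.
For a Normal prior and Normal likelihood with known variance, the posterior is Normal; its mode equals its mean, the precision-weighted average.
Prior precision 1/σ₀² = 1/4 = 0.25; data precision n/σ² = 6/9 = 2/3.
θ̂ = (0.25·12 + (2/3)·(157/12)) / (0.25 + 2/3) = (211/18)/(11/12) = 422/33 ≈ 12.7879.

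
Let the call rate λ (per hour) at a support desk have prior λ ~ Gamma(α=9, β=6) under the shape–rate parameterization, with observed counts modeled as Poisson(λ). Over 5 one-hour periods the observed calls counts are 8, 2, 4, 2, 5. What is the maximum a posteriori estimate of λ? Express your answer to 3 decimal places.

λ̂_MAP = 2.636

Σxᵢ = 8+2+4+2+5 = 21, with n = 5.
Posterior ∝ λ^8e^(−6λ) · λ^21e^(−5λ) = λ^29e^(−11λ), i.e. Gamma(shape=30, rate=11).
The mode of a Gamma(a, b) with a ≥ 1 (shape–rate) is (a−1)/b = 29/11 ≈ 2.636.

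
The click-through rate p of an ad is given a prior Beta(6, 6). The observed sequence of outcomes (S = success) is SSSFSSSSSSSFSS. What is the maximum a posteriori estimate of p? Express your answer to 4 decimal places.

p̂_MAP = 0.7083

Prior: Beta(6, 6).
Data: 12 successes in 14 trials (from the sequence). The binomial likelihood contributes p^12(1−p)^2, so the posterior is Beta(6+12, 6+2) = Beta(18, 8).
For Beta(a, b) with a, b > 1 the mode is (a−1)/(a+b−2) = 17/24 ≈ 0.7083.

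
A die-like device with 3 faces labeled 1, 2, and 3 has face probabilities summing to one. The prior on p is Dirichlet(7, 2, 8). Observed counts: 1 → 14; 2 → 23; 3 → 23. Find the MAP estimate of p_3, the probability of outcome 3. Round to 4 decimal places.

The posterior is Dirichlet(αᵢ + nᵢ) = Dirichlet(21, 25, 31).
For a Dirichlet(a₁,…,a_K) with all aᵢ > 1, the mode has j-th component (aⱼ − 1)/(Σaᵢ − K).
Here Σaᵢ = 77 and K = 3, so p_3 = (31 − 1)/(77 − 3) = 30/74 ≈ 0.4054.

MAP estimate: 0.4054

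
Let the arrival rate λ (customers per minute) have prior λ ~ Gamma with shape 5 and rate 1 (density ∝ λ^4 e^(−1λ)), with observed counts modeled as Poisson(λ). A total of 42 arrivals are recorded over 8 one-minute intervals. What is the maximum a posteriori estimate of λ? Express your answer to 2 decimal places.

Σxᵢ = 42, n = 8.
Posterior ∝ λ^4e^(−1λ) · λ^42e^(−8λ) = λ^46e^(−9λ), i.e. Gamma(shape=47, rate=9).
The mode of a Gamma(a, b) with a ≥ 1 (shape–rate) is (a−1)/b = 46/9 ≈ 5.11.

λ̂_MAP = 5.11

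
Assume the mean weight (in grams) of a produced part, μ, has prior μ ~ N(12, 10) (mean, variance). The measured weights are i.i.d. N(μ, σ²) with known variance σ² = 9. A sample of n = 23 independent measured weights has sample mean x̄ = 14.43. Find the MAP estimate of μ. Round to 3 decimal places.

n = 23, x̄ = 14.43.
For a Normal prior and Normal likelihood with known variance, the posterior is Normal; its mode equals its mean, the precision-weighted average.
Prior precision 1/σ₀² = 1/10 = 0.1; data precision n/σ² = 23/9.
μ̂ = (0.1·12 + (23/9)·14.43) / (0.1 + 23/9) = (11423/300)/(239/90) = 34269/2390 ≈ 14.338.

μ̂_MAP = 14.338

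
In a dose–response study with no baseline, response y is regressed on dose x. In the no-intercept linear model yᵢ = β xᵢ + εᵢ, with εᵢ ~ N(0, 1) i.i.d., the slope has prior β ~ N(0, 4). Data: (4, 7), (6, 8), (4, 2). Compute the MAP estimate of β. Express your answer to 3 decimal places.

log p(β | y) = −Σ(yᵢ − βxᵢ)²/(2·1) − β²/(2·4) + const.
Setting the derivative to zero: Σxᵢ(yᵢ − βxᵢ)/1 − β/4 = 0, so β = Σxᵢyᵢ / (Σxᵢ² + σ²/τ²).
Σxᵢyᵢ = 4·7 + 6·8 + 4·2 = 84; Σxᵢ² = 68; σ²/τ² = 0.25.
β̂_MAP = 84 / (68 + 0.25) = 84/68.25 ≈ 1.231.

β̂_MAP = 1.231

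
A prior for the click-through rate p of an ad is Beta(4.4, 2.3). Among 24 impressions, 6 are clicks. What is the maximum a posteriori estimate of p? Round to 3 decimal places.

Prior: Beta(4.4, 2.3).
Data: 6 successes in 24 trials. The binomial likelihood contributes p^6(1−p)^18, so the posterior is Beta(4.4+6, 2.3+18) = Beta(10.4, 20.3).
For Beta(a, b) with a, b > 1 the mode is (a−1)/(a+b−2) = 9.4/28.7 ≈ 0.328.

p̂_MAP = 0.328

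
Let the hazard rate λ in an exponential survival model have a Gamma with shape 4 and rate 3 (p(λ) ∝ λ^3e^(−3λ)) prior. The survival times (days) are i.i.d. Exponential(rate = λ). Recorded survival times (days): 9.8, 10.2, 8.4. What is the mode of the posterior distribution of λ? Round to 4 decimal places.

The Exponential(rate=λ) likelihood is ∝ λ^n e^(−λΣtᵢ). Here n = 3 and Σtᵢ = 9.8 + 10.2 + 8.4 = 28.4.
Posterior ∝ λ^3e^(−3λ) · λ^3e^(−28.4λ) = λ^6e^(−31.4λ), i.e. Gamma(7, 31.4).
Mode = (a−1)/b = 6/31.4 ≈ 0.1911.

λ̂_MAP = 0.1911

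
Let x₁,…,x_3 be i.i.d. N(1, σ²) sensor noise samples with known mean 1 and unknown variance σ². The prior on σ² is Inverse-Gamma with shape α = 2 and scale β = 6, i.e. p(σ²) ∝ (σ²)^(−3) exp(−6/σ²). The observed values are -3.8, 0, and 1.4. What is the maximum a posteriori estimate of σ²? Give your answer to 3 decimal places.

σ̂²_MAP = 4.022

Sum of squared deviations about the known mean: SS = (-3.8−1)² + (0−1)² + (1.4−1)² = 24.2.
The Normal likelihood contributes (σ²)^(−n/2) exp(−SS/(2σ²)), so the posterior is Inverse-Gamma(α + n/2, β + SS/2) = Inverse-Gamma(3.5, 18.1).
The mode of Inverse-Gamma(a, b) is b/(a+1) = 18.1/4.5 ≈ 4.022.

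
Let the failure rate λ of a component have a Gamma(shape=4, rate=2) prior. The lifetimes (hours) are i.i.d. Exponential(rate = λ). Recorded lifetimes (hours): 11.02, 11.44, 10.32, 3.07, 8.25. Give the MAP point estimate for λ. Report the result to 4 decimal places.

λ̂_MAP = 0.1735

The Exponential(rate=λ) likelihood is ∝ λ^n e^(−λΣtᵢ). Here n = 5 and Σtᵢ = 11.02 + 11.44 + 10.32 + 3.07 + 8.25 = 44.10.
Posterior ∝ λ^3e^(−2λ) · λ^5e^(−44.10λ) = λ^8e^(−46.10λ), i.e. Gamma(9, 46.10).
Mode = (a−1)/b = 8/46.10 ≈ 0.1735.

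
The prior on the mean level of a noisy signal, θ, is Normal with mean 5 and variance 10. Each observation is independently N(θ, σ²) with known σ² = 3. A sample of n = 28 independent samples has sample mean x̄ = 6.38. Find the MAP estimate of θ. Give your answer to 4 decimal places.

n = 28, x̄ = 6.38.
For a Normal prior and Normal likelihood with known variance, the posterior is Normal; its mode equals its mean, the precision-weighted average.
Prior precision 1/σ₀² = 1/10 = 0.1; data precision n/σ² = 28/3.
θ̂ = (0.1·5 + (28/3)·6.38) / (0.1 + 28/3) = (9007/150)/(283/30) = 9007/1415 ≈ 6.3654.

θ̂_MAP = 6.3654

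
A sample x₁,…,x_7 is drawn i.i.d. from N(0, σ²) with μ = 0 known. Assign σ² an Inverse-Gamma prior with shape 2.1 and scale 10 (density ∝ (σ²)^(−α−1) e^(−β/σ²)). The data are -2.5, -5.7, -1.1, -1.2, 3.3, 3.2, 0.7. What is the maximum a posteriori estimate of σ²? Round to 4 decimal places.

Sum of squared deviations about the known mean: SS = (-2.5−0)² + (-5.7−0)² + (-1.1−0)² + (-1.2−0)² + (3.3−0)² + (3.2−0)² + (0.7−0)² = 63.01.
The Normal likelihood contributes (σ²)^(−n/2) exp(−SS/(2σ²)), so the posterior is Inverse-Gamma(α + n/2, β + SS/2) = Inverse-Gamma(5.6, 41.505).
The mode of Inverse-Gamma(a, b) is b/(a+1) = 41.505/6.6 ≈ 6.2886.

σ̂²_MAP = 6.2886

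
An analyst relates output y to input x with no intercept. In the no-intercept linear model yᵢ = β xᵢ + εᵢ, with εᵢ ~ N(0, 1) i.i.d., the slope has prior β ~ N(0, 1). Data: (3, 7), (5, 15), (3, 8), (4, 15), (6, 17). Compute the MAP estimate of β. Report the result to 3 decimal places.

β̂_MAP = 2.938

log p(β | y) = −Σ(yᵢ − βxᵢ)²/(2·1) − β²/(2·1) + const.
Setting the derivative to zero: Σxᵢ(yᵢ − βxᵢ)/1 − β/1 = 0, so β = Σxᵢyᵢ / (Σxᵢ² + σ²/τ²).
Σxᵢyᵢ = 3·7 + 5·15 + 3·8 + 4·15 + 6·17 = 282; Σxᵢ² = 95; σ²/τ² = 1.
β̂_MAP = 282 / (95 + 1) = 282/96 ≈ 2.938.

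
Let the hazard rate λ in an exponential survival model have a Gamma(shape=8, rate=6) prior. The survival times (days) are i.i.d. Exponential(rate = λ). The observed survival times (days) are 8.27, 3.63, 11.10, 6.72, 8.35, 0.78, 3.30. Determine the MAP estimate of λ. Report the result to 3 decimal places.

λ̂_MAP = 0.291

The Exponential(rate=λ) likelihood is ∝ λ^n e^(−λΣtᵢ). Here n = 7 and Σtᵢ = 8.27 + 3.63 + 11.10 + 6.72 + 8.35 + 0.78 + 3.30 = 42.15.
Posterior ∝ λ^7e^(−6λ) · λ^7e^(−42.15λ) = λ^14e^(−48.15λ), i.e. Gamma(15, 48.15).
Mode = (a−1)/b = 14/48.15 ≈ 0.291.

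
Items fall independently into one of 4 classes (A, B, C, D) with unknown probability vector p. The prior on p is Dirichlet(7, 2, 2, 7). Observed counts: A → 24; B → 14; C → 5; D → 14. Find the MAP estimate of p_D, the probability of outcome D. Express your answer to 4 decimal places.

The posterior is Dirichlet(αᵢ + nᵢ) = Dirichlet(31, 16, 7, 21).
For a Dirichlet(a₁,…,a_K) with all aᵢ > 1, the mode has j-th component (aⱼ − 1)/(Σaᵢ − K).
Here Σaᵢ = 75 and K = 4, so p_D = (21 − 1)/(75 − 4) = 20/71 ≈ 0.2817.

MAP estimate of p_D = 0.2817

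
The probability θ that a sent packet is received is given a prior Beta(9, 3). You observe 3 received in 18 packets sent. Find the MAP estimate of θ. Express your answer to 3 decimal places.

θ̂_MAP = 0.393

Prior: Beta(9, 3).
Data: 3 successes in 18 trials. The binomial likelihood contributes θ^3(1−θ)^15, so the posterior is Beta(9+3, 3+15) = Beta(12, 18).
For Beta(a, b) with a, b > 1 the mode is (a−1)/(a+b−2) = 11/28 ≈ 0.393.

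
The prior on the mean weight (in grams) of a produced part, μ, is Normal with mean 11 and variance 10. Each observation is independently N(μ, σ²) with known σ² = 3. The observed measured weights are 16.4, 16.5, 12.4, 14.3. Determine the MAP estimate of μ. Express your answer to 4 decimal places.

μ̂_MAP = 14.6279

n = 4; x̄ = (16.4 + 16.5 + 12.4 + 14.3)/4 = 59.6/4 = 14.9.
For a Normal prior and Normal likelihood with known variance, the posterior is Normal; its mode equals its mean, the precision-weighted average.
Prior precision 1/σ₀² = 1/10 = 0.1; data precision n/σ² = 4/3.
μ̂ = (0.1·11 + (4/3)·14.9) / (0.1 + 4/3) = (629/30)/(43/30) = 629/43 ≈ 14.6279.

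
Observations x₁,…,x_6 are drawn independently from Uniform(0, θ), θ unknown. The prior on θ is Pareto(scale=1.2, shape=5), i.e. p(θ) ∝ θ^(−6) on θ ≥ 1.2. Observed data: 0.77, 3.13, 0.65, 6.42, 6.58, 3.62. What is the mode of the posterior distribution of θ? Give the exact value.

θ̂_MAP = 6.58

The Uniform(0, θ) likelihood is θ^(−n) for θ ≥ max(xᵢ), zero otherwise. Here max(xᵢ) = 6.58.
Posterior ∝ θ^(−6) · θ^(−6) = θ^(−12) on θ ≥ max(1.2, 6.58) = 6.58.
This density is strictly decreasing in θ, so the posterior mode lies at the lower boundary of the support.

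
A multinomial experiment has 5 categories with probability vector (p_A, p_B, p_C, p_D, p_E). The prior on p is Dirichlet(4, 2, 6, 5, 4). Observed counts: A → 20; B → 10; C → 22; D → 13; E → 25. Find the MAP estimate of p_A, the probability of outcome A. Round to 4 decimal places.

The posterior is Dirichlet(αᵢ + nᵢ) = Dirichlet(24, 12, 28, 18, 29).
For a Dirichlet(a₁,…,a_K) with all aᵢ > 1, the mode has j-th component (aⱼ − 1)/(Σaᵢ − K).
Here Σaᵢ = 111 and K = 5, so p_A = (24 − 1)/(111 − 5) = 23/106 ≈ 0.2170.

MAP estimate of p_A = 0.2170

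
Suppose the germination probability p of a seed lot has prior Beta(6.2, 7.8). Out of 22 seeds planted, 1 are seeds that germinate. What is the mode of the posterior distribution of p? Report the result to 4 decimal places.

p̂_MAP = 0.1824

Prior: Beta(6.2, 7.8).
Data: 1 success in 22 trials. The binomial likelihood contributes p(1−p)^21, so the posterior is Beta(6.2+1, 7.8+21) = Beta(7.2, 28.8).
For Beta(a, b) with a, b > 1 the mode is (a−1)/(a+b−2) = 6.2/34 ≈ 0.1824.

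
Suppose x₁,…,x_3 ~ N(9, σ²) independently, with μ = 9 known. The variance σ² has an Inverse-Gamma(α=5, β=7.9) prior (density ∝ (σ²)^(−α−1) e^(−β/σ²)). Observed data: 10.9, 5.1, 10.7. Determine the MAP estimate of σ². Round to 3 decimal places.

σ̂²_MAP = 2.501

Sum of squared deviations about the known mean: SS = (10.9−9)² + (5.1−9)² + (10.7−9)² = 21.71.
The Normal likelihood contributes (σ²)^(−n/2) exp(−SS/(2σ²)), so the posterior is Inverse-Gamma(α + n/2, β + SS/2) = Inverse-Gamma(6.5, 18.755).
The mode of Inverse-Gamma(a, b) is b/(a+1) = 18.755/7.5 ≈ 2.501.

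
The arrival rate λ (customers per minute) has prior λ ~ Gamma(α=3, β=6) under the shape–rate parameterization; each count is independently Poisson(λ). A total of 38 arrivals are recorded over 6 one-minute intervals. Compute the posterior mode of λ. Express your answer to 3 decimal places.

λ̂_MAP = 3.333

Σxᵢ = 38, n = 6.
Posterior ∝ λ^2e^(−6λ) · λ^38e^(−6λ) = λ^40e^(−12λ), i.e. Gamma(shape=41, rate=12).
The mode of a Gamma(a, b) with a ≥ 1 (shape–rate) is (a−1)/b = 40/12 ≈ 3.333.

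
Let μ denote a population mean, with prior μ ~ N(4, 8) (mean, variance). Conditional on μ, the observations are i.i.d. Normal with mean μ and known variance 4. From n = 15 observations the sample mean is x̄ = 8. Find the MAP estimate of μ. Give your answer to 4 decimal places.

n = 15, x̄ = 8.
For a Normal prior and Normal likelihood with known variance, the posterior is Normal; its mode equals its mean, the precision-weighted average.
Prior precision 1/σ₀² = 1/8 = 0.125; data precision n/σ² = 15/4 = 3.75.
μ̂ = (0.125·4 + 3.75·8) / (0.125 + 3.75) = 30.5/3.875 = 244/31 ≈ 7.8710.

μ̂_MAP = 7.8710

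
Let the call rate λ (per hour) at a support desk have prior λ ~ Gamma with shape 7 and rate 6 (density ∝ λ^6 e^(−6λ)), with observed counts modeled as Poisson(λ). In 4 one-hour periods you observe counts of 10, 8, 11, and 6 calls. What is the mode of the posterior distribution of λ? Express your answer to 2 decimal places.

λ̂_MAP = 4.10

Σxᵢ = 10+8+11+6 = 35, with n = 4.
Posterior ∝ λ^6e^(−6λ) · λ^35e^(−4λ) = λ^41e^(−10λ), i.e. Gamma(shape=42, rate=10).
The mode of a Gamma(a, b) with a ≥ 1 (shape–rate) is (a−1)/b = 41/10 ≈ 4.10.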